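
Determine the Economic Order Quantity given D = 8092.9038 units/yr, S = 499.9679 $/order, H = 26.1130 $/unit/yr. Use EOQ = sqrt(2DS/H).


2*D*S = 2 * 8092.9038 * 499.9679 = 8092384.2356
2*D*S/H = 309898.6802
EOQ = sqrt(309898.6802) = 556.6854

556.6854 units


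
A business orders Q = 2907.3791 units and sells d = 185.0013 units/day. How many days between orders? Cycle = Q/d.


Cycle = 2907.3791 / 185.0013 = 15.7155

15.7155 days


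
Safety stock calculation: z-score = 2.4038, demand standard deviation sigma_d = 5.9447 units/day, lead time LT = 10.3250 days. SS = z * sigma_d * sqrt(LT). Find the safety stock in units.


sqrt(LT) = sqrt(10.3250) = 3.2133
SS = 2.4038 * 5.9447 * 3.2133 = 45.9170

45.9170 units


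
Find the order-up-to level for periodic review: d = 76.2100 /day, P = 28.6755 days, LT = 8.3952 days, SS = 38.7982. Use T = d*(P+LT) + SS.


P + LT = 37.0707
d*(P+LT) = 76.2100 * 37.0707 = 2825.1580
T = 2825.1580 + 38.7982 = 2863.9562

2863.9562 units


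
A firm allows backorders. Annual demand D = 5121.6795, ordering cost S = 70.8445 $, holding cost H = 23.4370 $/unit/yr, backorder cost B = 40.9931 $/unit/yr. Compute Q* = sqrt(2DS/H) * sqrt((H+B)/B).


sqrt(2DS/H) = 175.9638
sqrt((H+B)/B) = 1.2537
Q* = 175.9638 * 1.2537 = 220.6034

220.6034 units


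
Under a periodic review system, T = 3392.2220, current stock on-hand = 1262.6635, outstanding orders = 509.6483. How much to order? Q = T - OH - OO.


Inventory position = OH + OO = 1262.6635 + 509.6483 = 1772.3118
Q = 3392.2220 - 1772.3118 = 1619.9102

1619.9102 units


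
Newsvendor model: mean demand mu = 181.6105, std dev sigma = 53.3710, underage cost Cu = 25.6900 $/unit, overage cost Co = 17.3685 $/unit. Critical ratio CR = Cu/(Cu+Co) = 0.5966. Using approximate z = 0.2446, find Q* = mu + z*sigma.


CR = Cu/(Cu+Co) = 25.6900/(25.6900+17.3685) = 0.5966
z = 0.2446
Q* = 181.6105 + 0.2446 * 53.3710 = 194.6650

194.6650 units


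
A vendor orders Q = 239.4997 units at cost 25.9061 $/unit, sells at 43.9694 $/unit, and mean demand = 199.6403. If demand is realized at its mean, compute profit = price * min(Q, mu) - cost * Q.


Sales at mu = min(239.4997, 199.6403) = 199.6403
Revenue = 43.9694 * 199.6403 = 8778.0642
Total cost = 25.9061 * 239.4997 = 6204.5032
Profit = 8778.0642 - 6204.5032 = 2573.5610

2573.5610 $


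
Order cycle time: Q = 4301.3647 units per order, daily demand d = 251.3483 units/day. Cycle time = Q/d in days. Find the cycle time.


Cycle = 4301.3647 / 251.3483 = 17.1132

17.1132 days


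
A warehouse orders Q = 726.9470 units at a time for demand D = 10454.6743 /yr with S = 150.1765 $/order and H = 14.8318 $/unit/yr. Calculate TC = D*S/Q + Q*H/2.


Ordering cost = D*S/Q = 2159.7811
Holding cost = Q*H/2 = 5390.9663
TC = 2159.7811 + 5390.9663 = 7550.7474

7550.7474 $/yr


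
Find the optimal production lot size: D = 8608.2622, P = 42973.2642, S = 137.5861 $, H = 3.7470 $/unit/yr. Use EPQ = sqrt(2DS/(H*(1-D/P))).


1 - D/P = 1 - 0.2003 = 0.7997
H*(1-D/P) = 2.9964
2DS = 2368754.4478
EPQ = sqrt(790529.9343) = 889.1175

889.1175 units


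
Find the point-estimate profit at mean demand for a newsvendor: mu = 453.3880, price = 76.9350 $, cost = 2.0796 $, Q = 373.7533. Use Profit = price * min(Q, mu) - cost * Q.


Sales at mu = min(373.7533, 453.3880) = 373.7533
Revenue = 76.9350 * 373.7533 = 28754.7101
Total cost = 2.0796 * 373.7533 = 777.2574
Profit = 28754.7101 - 777.2574 = 27977.4528

27977.4528 $


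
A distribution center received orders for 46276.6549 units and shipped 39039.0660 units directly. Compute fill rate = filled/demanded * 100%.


FR = 39039.0660 / 46276.6549 * 100 = 84.3602

84.3602%


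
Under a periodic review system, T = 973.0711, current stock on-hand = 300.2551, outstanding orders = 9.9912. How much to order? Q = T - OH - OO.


Inventory position = OH + OO = 300.2551 + 9.9912 = 310.2463
Q = 973.0711 - 310.2463 = 662.8248

662.8248 units


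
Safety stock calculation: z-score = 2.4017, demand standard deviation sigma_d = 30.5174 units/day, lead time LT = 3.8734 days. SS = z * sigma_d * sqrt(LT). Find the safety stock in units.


sqrt(LT) = sqrt(3.8734) = 1.9681
SS = 2.4017 * 30.5174 * 1.9681 = 144.2489

144.2489 units


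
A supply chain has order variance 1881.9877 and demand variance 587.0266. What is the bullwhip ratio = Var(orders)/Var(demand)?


BW = 1881.9877 / 587.0266 = 3.2060

3.2060


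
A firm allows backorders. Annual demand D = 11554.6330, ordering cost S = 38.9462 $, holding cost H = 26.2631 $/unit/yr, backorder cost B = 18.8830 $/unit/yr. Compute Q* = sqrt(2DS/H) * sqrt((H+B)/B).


sqrt(2DS/H) = 185.1197
sqrt((H+B)/B) = 1.5462
Q* = 185.1197 * 1.5462 = 286.2380

286.2380 units


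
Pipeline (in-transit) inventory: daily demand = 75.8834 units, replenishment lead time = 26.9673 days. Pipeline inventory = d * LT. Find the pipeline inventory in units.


Pipeline = 75.8834 * 26.9673 = 2046.3704

2046.3704 units


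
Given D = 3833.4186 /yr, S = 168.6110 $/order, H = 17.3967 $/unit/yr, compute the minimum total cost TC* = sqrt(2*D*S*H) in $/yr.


2*D*S*H = 22488941.7629
TC* = sqrt(22488941.7629) = 4742.2507

4742.2507 $/yr


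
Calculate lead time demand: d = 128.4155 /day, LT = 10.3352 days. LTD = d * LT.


LTD = 128.4155 * 10.3352 = 1327.1999

1327.1999 units


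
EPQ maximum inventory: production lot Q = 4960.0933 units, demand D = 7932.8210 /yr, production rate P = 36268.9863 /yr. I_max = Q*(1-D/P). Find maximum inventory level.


D/P = 0.2187
1 - D/P = 0.7813
I_max = 4960.0933 * 0.7813 = 3875.2124

3875.2124 units


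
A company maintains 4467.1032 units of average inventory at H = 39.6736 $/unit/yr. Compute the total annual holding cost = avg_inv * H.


Cost = 4467.1032 * 39.6736 = 177226.0655

177226.0655 $/yr


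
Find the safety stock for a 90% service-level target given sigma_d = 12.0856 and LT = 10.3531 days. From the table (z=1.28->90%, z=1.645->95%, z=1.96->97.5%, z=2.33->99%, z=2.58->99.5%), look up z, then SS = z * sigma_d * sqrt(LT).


From the table, SL = 90% corresponds to z = 1.28
sqrt(LT) = sqrt(10.3531) = 3.2176
SS = 1.28 * 12.0856 * 3.2176 = 49.7752

49.7752 units


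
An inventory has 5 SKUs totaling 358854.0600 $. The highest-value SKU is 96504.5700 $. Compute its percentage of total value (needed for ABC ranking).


Top item = 96504.5700
Total = 358854.0600
Percentage = 96504.5700 / 358854.0600 * 100 = 26.8924

26.8924%


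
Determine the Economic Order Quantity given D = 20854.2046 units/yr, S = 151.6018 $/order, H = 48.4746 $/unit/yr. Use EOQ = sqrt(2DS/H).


2*D*S = 2 * 20854.2046 * 151.6018 = 6323069.9099
2*D*S/H = 130440.8888
EOQ = sqrt(130440.8888) = 361.1660

361.1660 units


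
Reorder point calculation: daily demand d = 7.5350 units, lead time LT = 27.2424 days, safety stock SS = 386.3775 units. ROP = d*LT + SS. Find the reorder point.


d*LT = 7.5350 * 27.2424 = 205.2715
ROP = 205.2715 + 386.3775 = 591.6490

591.6490 units


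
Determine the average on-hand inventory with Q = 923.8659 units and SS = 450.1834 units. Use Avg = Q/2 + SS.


Q/2 = 461.9330
Avg = 461.9330 + 450.1834 = 912.1164

912.1164 units


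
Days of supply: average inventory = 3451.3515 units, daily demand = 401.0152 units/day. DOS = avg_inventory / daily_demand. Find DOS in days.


DOS = 3451.3515 / 401.0152 = 8.6065

8.6065 days


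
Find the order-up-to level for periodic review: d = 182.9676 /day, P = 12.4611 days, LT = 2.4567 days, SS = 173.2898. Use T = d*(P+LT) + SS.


P + LT = 14.9178
d*(P+LT) = 182.9676 * 14.9178 = 2729.4741
T = 2729.4741 + 173.2898 = 2902.7639

2902.7639 units


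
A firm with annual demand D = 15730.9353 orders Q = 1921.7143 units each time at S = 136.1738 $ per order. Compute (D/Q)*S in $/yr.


Number of orders = D/Q = 8.1859
Cost = 8.1859 * 136.1738 = 1114.7033

1114.7033 $/yr


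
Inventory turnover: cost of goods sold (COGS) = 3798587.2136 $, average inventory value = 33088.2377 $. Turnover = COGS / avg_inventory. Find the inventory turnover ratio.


Turnover = 3798587.2136 / 33088.2377 = 114.8017

114.8017


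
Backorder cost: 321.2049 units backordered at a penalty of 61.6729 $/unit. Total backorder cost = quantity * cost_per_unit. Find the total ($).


Total = 321.2049 * 61.6729 = 19809.6377

19809.6377 $


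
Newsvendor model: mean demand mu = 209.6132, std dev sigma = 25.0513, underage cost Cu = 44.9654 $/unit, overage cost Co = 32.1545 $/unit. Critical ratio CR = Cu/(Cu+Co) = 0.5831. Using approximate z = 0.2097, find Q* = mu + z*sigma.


CR = Cu/(Cu+Co) = 44.9654/(44.9654+32.1545) = 0.5831
z = 0.2097
Q* = 209.6132 + 0.2097 * 25.0513 = 214.8665

214.8665 units


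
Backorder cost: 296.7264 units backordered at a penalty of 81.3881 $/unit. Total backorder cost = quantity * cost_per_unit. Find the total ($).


Total = 296.7264 * 81.3881 = 24149.9979

24149.9979 $


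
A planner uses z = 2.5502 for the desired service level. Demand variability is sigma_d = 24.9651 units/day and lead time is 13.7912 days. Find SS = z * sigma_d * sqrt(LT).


sqrt(LT) = sqrt(13.7912) = 3.7137
SS = 2.5502 * 24.9651 * 3.7137 = 236.4333

236.4333 units


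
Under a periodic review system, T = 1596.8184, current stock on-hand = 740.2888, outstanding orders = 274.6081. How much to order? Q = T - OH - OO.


Inventory position = OH + OO = 740.2888 + 274.6081 = 1014.8969
Q = 1596.8184 - 1014.8969 = 581.9215

581.9215 units


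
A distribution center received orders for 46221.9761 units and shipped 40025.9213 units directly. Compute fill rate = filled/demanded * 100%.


FR = 40025.9213 / 46221.9761 * 100 = 86.5950

86.5950%


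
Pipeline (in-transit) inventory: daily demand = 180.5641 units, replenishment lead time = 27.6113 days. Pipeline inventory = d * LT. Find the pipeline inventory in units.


Pipeline = 180.5641 * 27.6113 = 4985.6095

4985.6095 units


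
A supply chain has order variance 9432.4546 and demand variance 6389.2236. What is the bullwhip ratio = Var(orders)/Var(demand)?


BW = 9432.4546 / 6389.2236 = 1.4763

1.4763


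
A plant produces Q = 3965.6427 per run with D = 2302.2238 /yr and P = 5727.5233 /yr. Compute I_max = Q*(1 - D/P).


D/P = 0.4020
1 - D/P = 0.5980
I_max = 3965.6427 * 0.5980 = 2371.6209

2371.6209 units


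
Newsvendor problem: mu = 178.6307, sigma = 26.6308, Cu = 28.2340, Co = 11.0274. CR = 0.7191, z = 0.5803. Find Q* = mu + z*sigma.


CR = Cu/(Cu+Co) = 28.2340/(28.2340+11.0274) = 0.7191
z = 0.5803
Q* = 178.6307 + 0.5803 * 26.6308 = 194.0846

194.0846 units


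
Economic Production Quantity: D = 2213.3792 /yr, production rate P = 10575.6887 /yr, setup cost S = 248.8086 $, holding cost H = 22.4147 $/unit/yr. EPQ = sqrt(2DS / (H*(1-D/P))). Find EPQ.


1 - D/P = 1 - 0.2093 = 0.7907
H*(1-D/P) = 17.7235
2DS = 1101415.5600
EPQ = sqrt(62144.2138) = 249.2874

249.2874 units


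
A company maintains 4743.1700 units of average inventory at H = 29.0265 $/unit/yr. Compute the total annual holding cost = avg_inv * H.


Cost = 4743.1700 * 29.0265 = 137677.6240

137677.6240 $/yr


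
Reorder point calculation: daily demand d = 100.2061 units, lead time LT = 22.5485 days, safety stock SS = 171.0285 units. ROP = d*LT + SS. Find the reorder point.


d*LT = 100.2061 * 22.5485 = 2259.4972
ROP = 2259.4972 + 171.0285 = 2430.5257

2430.5257 units


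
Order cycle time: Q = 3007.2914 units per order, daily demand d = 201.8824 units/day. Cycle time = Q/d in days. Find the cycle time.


Cycle = 3007.2914 / 201.8824 = 14.8963

14.8963 days


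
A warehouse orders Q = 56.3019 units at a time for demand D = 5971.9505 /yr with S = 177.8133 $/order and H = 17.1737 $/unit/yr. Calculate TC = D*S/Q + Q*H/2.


Ordering cost = D*S/Q = 18860.6819
Holding cost = Q*H/2 = 483.4560
TC = 18860.6819 + 483.4560 = 19344.1379

19344.1379 $/yr


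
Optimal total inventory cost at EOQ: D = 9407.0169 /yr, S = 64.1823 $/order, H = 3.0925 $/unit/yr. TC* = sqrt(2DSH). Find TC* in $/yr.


2*D*S*H = 3734280.2211
TC* = sqrt(3734280.2211) = 1932.4286

1932.4286 $/yr


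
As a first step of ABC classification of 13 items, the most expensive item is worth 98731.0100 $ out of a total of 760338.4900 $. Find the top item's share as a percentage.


Top item = 98731.0100
Total = 760338.4900
Percentage = 98731.0100 / 760338.4900 * 100 = 12.9851

12.9851%


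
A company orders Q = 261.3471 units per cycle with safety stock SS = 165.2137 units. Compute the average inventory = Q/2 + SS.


Q/2 = 130.6736
Avg = 130.6736 + 165.2137 = 295.8872

295.8872 units


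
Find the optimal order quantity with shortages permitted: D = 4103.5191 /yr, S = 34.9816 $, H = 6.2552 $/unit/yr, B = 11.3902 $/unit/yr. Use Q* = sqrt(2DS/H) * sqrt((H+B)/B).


sqrt(2DS/H) = 214.2360
sqrt((H+B)/B) = 1.2447
Q* = 214.2360 * 1.2447 = 266.6506

266.6506 units


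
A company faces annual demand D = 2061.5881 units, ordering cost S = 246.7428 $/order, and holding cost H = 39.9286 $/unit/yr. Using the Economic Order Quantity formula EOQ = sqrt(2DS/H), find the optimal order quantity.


2*D*S = 2 * 2061.5881 * 246.7428 = 1017364.0405
2*D*S/H = 25479.5821
EOQ = sqrt(25479.5821) = 159.6233

159.6233 units


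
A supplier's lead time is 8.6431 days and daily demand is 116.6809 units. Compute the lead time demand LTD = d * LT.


LTD = 116.6809 * 8.6431 = 1008.4847

1008.4847 units


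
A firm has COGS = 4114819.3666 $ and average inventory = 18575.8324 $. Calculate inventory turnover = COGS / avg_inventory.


Turnover = 4114819.3666 / 18575.8324 = 221.5147

221.5147


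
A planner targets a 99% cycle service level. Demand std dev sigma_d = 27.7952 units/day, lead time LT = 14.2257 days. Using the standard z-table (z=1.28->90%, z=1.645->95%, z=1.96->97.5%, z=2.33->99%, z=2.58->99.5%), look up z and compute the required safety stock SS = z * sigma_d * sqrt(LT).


From the table, SL = 99% corresponds to z = 2.33
sqrt(LT) = sqrt(14.2257) = 3.7717
SS = 2.33 * 27.7952 * 3.7717 = 244.2657

244.2657 units


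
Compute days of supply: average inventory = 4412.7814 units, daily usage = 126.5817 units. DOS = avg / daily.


DOS = 4412.7814 / 126.5817 = 34.8611

34.8611 days


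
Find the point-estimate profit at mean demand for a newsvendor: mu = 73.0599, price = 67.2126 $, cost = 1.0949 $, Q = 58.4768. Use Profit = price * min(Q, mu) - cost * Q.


Sales at mu = min(58.4768, 73.0599) = 58.4768
Revenue = 67.2126 * 58.4768 = 3930.3778
Total cost = 1.0949 * 58.4768 = 64.0262
Profit = 3930.3778 - 64.0262 = 3866.3515

3866.3515 $


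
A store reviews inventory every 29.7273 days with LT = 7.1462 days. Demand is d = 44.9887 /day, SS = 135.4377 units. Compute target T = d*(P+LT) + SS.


P + LT = 36.8735
d*(P+LT) = 44.9887 * 36.8735 = 1658.8908
T = 1658.8908 + 135.4377 = 1794.3285

1794.3285 units


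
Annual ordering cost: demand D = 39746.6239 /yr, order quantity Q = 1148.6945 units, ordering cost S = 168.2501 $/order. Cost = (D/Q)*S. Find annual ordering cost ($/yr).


Number of orders = D/Q = 34.6016
Cost = 34.6016 * 168.2501 = 5821.7163

5821.7163 $/yr


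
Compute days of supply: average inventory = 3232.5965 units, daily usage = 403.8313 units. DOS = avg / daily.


DOS = 3232.5965 / 403.8313 = 8.0048

8.0048 days


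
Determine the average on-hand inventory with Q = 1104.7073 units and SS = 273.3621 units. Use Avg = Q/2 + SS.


Q/2 = 552.3537
Avg = 552.3537 + 273.3621 = 825.7158

825.7158 units


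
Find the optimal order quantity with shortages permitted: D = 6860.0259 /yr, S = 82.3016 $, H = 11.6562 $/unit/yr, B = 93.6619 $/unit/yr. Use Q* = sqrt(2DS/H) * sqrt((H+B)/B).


sqrt(2DS/H) = 311.2458
sqrt((H+B)/B) = 1.0604
Q* = 311.2458 * 1.0604 = 330.0453

330.0453 units


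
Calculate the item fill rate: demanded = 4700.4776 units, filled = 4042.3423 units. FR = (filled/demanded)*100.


FR = 4042.3423 / 4700.4776 * 100 = 85.9985

85.9985%


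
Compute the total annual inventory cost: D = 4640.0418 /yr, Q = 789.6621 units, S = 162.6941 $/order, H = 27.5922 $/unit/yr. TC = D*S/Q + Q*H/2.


Ordering cost = D*S/Q = 955.9879
Holding cost = Q*H/2 = 10894.2573
TC = 955.9879 + 10894.2573 = 11850.2452

11850.2452 $/yr


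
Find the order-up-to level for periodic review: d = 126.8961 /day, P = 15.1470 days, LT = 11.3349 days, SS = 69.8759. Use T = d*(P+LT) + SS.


P + LT = 26.4819
d*(P+LT) = 126.8961 * 26.4819 = 3360.4498
T = 3360.4498 + 69.8759 = 3430.3257

3430.3257 units


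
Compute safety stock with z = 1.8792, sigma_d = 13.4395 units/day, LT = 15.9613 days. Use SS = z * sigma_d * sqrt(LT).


sqrt(LT) = sqrt(15.9613) = 3.9952
SS = 1.8792 * 13.4395 * 3.9952 = 100.8998

100.8998 units


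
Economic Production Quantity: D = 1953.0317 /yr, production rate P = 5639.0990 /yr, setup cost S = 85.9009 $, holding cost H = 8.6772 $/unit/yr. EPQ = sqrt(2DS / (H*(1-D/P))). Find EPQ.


1 - D/P = 1 - 0.3463 = 0.6537
H*(1-D/P) = 5.6720
2DS = 335534.3615
EPQ = sqrt(59156.6883) = 243.2215

243.2215 units


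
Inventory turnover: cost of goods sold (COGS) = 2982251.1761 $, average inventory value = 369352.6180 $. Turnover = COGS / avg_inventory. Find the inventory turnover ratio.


Turnover = 2982251.1761 / 369352.6180 = 8.0743

8.0743


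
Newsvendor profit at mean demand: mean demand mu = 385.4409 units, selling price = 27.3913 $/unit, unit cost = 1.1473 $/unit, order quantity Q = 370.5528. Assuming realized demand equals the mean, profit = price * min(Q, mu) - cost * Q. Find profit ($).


Sales at mu = min(370.5528, 385.4409) = 370.5528
Revenue = 27.3913 * 370.5528 = 10149.9229
Total cost = 1.1473 * 370.5528 = 425.1352
Profit = 10149.9229 - 425.1352 = 9724.7877

9724.7877 $


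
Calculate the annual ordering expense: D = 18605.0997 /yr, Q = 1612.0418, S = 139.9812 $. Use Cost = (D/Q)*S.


Number of orders = D/Q = 11.5413
Cost = 11.5413 * 139.9812 = 1615.5686

1615.5686 $/yr


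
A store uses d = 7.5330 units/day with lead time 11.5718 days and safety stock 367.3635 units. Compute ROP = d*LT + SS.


d*LT = 7.5330 * 11.5718 = 87.1704
ROP = 87.1704 + 367.3635 = 454.5339

454.5339 units


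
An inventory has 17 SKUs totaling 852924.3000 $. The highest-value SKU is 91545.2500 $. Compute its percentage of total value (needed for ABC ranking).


Top item = 91545.2500
Total = 852924.3000
Percentage = 91545.2500 / 852924.3000 * 100 = 10.7331

10.7331%


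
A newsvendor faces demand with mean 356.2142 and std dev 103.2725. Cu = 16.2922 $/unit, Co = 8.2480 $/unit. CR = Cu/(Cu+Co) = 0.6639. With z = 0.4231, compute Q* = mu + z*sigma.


CR = Cu/(Cu+Co) = 16.2922/(16.2922+8.2480) = 0.6639
z = 0.4231
Q* = 356.2142 + 0.4231 * 103.2725 = 399.9088

399.9088 units


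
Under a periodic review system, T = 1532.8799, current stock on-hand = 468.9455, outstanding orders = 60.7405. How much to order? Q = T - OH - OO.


Inventory position = OH + OO = 468.9455 + 60.7405 = 529.6860
Q = 1532.8799 - 529.6860 = 1003.1939

1003.1939 units


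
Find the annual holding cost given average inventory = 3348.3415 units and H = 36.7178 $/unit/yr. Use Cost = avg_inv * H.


Cost = 3348.3415 * 36.7178 = 122943.7335

122943.7335 $/yr


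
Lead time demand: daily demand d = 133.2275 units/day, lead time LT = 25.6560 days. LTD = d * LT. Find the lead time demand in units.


LTD = 133.2275 * 25.6560 = 3418.0847

3418.0847 units


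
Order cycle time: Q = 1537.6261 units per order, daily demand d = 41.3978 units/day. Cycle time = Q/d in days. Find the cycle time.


Cycle = 1537.6261 / 41.3978 = 37.1427

37.1427 days


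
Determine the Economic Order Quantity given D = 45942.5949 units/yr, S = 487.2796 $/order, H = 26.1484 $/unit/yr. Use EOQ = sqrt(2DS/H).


2*D*S = 2 * 45942.5949 * 487.2796 = 44773778.5317
2*D*S/H = 1712295.1512
EOQ = sqrt(1712295.1512) = 1308.5470

1308.5470 units


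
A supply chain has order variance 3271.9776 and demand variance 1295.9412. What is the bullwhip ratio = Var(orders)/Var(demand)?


BW = 3271.9776 / 1295.9412 = 2.5248

2.5248


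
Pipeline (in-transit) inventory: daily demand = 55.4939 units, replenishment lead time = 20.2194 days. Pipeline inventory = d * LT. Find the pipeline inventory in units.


Pipeline = 55.4939 * 20.2194 = 1122.0534

1122.0534 units


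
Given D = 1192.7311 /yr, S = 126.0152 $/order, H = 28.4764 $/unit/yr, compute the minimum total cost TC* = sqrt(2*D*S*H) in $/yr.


2*D*S*H = 8560133.8763
TC* = sqrt(8560133.8763) = 2925.7706

2925.7706 $/yr


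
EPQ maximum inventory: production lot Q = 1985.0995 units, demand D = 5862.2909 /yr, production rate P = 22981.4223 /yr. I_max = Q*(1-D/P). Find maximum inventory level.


D/P = 0.2551
1 - D/P = 0.7449
I_max = 1985.0995 * 0.7449 = 1478.7239

1478.7239 units


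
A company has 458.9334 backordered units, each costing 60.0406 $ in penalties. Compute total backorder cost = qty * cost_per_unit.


Total = 458.9334 * 60.0406 = 27554.6367

27554.6367 $


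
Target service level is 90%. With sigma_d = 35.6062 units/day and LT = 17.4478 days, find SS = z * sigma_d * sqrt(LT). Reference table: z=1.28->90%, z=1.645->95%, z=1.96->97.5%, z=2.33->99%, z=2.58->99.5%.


From the table, SL = 90% corresponds to z = 1.28
sqrt(LT) = sqrt(17.4478) = 4.1771
SS = 1.28 * 35.6062 * 4.1771 = 190.3733

190.3733 units


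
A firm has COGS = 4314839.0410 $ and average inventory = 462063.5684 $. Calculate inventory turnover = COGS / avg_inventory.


Turnover = 4314839.0410 / 462063.5684 = 9.3382

9.3382


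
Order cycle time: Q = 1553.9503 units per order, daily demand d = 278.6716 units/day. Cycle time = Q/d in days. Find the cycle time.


Cycle = 1553.9503 / 278.6716 = 5.5763

5.5763 days


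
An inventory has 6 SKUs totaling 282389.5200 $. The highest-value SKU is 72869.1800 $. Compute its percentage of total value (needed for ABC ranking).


Top item = 72869.1800
Total = 282389.5200
Percentage = 72869.1800 / 282389.5200 * 100 = 25.8045

25.8045%


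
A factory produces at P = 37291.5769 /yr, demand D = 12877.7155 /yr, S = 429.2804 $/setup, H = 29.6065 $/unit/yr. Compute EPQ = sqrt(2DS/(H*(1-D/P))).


1 - D/P = 1 - 0.3453 = 0.6547
H*(1-D/P) = 19.3826
2DS = 11056301.7219
EPQ = sqrt(570423.0758) = 755.2636

755.2636 units


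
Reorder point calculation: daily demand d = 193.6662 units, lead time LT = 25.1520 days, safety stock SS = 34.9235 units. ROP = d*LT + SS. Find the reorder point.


d*LT = 193.6662 * 25.1520 = 4871.0923
ROP = 4871.0923 + 34.9235 = 4906.0158

4906.0158 units


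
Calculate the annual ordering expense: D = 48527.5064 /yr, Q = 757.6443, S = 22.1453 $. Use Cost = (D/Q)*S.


Number of orders = D/Q = 64.0505
Cost = 64.0505 * 22.1453 = 1418.4178

1418.4178 $/yr


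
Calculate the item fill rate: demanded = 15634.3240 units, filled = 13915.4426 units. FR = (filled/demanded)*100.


FR = 13915.4426 / 15634.3240 * 100 = 89.0057

89.0057%


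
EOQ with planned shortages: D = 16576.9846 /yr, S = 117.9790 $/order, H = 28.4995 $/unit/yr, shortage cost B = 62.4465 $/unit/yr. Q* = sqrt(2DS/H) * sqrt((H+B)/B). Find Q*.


sqrt(2DS/H) = 370.4687
sqrt((H+B)/B) = 1.2068
Q* = 370.4687 * 1.2068 = 447.0841

447.0841 units


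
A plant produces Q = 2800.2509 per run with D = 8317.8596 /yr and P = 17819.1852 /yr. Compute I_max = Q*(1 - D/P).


D/P = 0.4668
1 - D/P = 0.5332
I_max = 2800.2509 * 0.5332 = 1493.1152

1493.1152 units


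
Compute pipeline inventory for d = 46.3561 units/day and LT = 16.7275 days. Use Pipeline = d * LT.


Pipeline = 46.3561 * 16.7275 = 775.4217

775.4217 units


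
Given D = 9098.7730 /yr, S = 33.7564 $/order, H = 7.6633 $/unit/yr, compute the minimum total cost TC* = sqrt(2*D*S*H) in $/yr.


2*D*S*H = 4707439.8322
TC* = sqrt(4707439.8322) = 2169.6635

2169.6635 $/yr


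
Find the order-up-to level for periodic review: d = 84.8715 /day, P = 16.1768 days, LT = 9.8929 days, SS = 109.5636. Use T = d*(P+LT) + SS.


P + LT = 26.0697
d*(P+LT) = 84.8715 * 26.0697 = 2212.5745
T = 2212.5745 + 109.5636 = 2322.1381

2322.1381 units


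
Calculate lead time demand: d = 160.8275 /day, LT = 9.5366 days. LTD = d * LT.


LTD = 160.8275 * 9.5366 = 1533.7475

1533.7475 units


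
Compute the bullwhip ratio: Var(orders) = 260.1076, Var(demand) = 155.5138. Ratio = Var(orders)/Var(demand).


BW = 260.1076 / 155.5138 = 1.6726

1.6726


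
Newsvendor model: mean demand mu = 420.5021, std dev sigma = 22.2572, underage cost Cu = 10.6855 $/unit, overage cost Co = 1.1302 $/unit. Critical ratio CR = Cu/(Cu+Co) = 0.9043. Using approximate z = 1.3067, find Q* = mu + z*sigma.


CR = Cu/(Cu+Co) = 10.6855/(10.6855+1.1302) = 0.9043
z = 1.3067
Q* = 420.5021 + 1.3067 * 22.2572 = 449.5856

449.5856 units


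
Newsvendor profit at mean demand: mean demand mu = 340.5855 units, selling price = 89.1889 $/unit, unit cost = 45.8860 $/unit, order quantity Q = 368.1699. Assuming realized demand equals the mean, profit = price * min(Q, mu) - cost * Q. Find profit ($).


Sales at mu = min(368.1699, 340.5855) = 340.5855
Revenue = 89.1889 * 340.5855 = 30376.4461
Total cost = 45.8860 * 368.1699 = 16893.8440
Profit = 30376.4461 - 16893.8440 = 13482.6021

13482.6021 $


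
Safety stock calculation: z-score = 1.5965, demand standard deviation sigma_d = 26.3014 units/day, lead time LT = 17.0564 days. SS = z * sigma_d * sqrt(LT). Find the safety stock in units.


sqrt(LT) = sqrt(17.0564) = 4.1299
SS = 1.5965 * 26.3014 * 4.1299 = 173.4169

173.4169 units


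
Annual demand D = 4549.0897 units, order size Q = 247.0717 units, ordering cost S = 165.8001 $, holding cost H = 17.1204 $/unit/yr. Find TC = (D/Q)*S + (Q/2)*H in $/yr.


Ordering cost = D*S/Q = 3052.7152
Holding cost = Q*H/2 = 2114.9832
TC = 3052.7152 + 2114.9832 = 5167.6983

5167.6983 $/yr


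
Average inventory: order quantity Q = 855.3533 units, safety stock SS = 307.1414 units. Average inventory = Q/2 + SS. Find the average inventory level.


Q/2 = 427.6766
Avg = 427.6766 + 307.1414 = 734.8180

734.8180 units


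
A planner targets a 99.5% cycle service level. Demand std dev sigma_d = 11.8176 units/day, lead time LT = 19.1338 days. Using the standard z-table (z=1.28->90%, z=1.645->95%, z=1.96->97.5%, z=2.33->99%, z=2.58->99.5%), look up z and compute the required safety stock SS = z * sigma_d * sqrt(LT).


From the table, SL = 99.5% corresponds to z = 2.58
sqrt(LT) = sqrt(19.1338) = 4.3742
SS = 2.58 * 11.8176 * 4.3742 = 133.3674

133.3674 units


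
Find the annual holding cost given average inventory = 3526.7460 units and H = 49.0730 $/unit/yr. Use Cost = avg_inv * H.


Cost = 3526.7460 * 49.0730 = 173068.0065

173068.0065 $/yr


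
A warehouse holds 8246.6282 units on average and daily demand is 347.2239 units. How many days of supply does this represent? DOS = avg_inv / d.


DOS = 8246.6282 / 347.2239 = 23.7502

23.7502 days


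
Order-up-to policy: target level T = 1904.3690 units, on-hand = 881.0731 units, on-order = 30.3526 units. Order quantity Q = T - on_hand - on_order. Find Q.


Inventory position = OH + OO = 881.0731 + 30.3526 = 911.4257
Q = 1904.3690 - 911.4257 = 992.9433

992.9433 units


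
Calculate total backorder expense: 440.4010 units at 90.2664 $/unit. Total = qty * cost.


Total = 440.4010 * 90.2664 = 39753.4128

39753.4128 $


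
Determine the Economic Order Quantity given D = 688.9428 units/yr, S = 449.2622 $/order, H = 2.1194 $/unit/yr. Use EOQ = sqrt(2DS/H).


2*D*S = 2 * 688.9428 * 449.2622 = 619031.9160
2*D*S/H = 292078.8506
EOQ = sqrt(292078.8506) = 540.4432

540.4432 units


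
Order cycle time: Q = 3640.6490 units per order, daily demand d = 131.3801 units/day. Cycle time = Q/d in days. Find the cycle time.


Cycle = 3640.6490 / 131.3801 = 27.7108

27.7108 days


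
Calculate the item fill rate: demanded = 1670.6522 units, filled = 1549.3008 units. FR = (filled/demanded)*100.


FR = 1549.3008 / 1670.6522 * 100 = 92.7363

92.7363%


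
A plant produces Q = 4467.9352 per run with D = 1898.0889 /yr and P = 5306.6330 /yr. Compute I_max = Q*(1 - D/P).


D/P = 0.3577
1 - D/P = 0.6423
I_max = 4467.9352 * 0.6423 = 2869.8337

2869.8337 units


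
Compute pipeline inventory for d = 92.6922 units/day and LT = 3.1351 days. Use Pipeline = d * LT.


Pipeline = 92.6922 * 3.1351 = 290.5993

290.5993 units


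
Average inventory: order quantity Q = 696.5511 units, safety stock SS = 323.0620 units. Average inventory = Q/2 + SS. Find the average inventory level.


Q/2 = 348.2756
Avg = 348.2756 + 323.0620 = 671.3375

671.3375 units


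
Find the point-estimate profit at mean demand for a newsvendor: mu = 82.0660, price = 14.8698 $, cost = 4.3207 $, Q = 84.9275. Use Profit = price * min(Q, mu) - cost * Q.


Sales at mu = min(84.9275, 82.0660) = 82.0660
Revenue = 14.8698 * 82.0660 = 1220.3050
Total cost = 4.3207 * 84.9275 = 366.9462
Profit = 1220.3050 - 366.9462 = 853.3588

853.3588 $


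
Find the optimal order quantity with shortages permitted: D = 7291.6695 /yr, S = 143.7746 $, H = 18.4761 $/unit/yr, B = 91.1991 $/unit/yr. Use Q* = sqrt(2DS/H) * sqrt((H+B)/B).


sqrt(2DS/H) = 336.8716
sqrt((H+B)/B) = 1.0966
Q* = 336.8716 * 1.0966 = 369.4225

369.4225 units


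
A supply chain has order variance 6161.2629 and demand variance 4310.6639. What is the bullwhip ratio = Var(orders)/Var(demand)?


BW = 6161.2629 / 4310.6639 = 1.4293

1.4293


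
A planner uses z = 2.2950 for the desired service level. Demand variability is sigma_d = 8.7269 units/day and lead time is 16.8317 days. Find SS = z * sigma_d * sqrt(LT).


sqrt(LT) = sqrt(16.8317) = 4.1026
SS = 2.2950 * 8.7269 * 4.1026 = 82.1688

82.1688 units


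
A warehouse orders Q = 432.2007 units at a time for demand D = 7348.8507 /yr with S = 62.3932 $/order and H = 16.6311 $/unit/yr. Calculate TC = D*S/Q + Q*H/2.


Ordering cost = D*S/Q = 1060.8921
Holding cost = Q*H/2 = 3593.9865
TC = 1060.8921 + 3593.9865 = 4654.8786

4654.8786 $/yr


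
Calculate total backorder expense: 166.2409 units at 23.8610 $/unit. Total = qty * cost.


Total = 166.2409 * 23.8610 = 3966.6741

3966.6741 $


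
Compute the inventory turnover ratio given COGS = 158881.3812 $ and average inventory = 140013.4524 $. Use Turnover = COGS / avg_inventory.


Turnover = 158881.3812 / 140013.4524 = 1.1348

1.1348


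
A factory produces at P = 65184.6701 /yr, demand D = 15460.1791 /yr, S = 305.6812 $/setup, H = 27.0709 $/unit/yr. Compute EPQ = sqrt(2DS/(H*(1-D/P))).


1 - D/P = 1 - 0.2372 = 0.7628
H*(1-D/P) = 20.6504
2DS = 9451772.1990
EPQ = sqrt(457705.0215) = 676.5390

676.5390 units


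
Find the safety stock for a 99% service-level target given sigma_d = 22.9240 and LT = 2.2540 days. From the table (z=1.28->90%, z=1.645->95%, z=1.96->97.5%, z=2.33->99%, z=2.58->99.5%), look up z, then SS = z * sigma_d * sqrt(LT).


From the table, SL = 99% corresponds to z = 2.33
sqrt(LT) = sqrt(2.2540) = 1.5013
SS = 2.33 * 22.9240 * 1.5013 = 80.1906

80.1906 units


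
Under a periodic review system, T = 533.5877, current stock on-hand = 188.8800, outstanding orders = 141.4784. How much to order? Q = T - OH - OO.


Inventory position = OH + OO = 188.8800 + 141.4784 = 330.3584
Q = 533.5877 - 330.3584 = 203.2293

203.2293 units


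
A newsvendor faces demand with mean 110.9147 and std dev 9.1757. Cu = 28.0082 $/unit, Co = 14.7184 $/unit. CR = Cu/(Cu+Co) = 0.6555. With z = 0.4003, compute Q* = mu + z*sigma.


CR = Cu/(Cu+Co) = 28.0082/(28.0082+14.7184) = 0.6555
z = 0.4003
Q* = 110.9147 + 0.4003 * 9.1757 = 114.5877

114.5877 units


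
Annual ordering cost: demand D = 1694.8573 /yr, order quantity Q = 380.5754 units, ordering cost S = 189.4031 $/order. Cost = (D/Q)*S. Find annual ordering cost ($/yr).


Number of orders = D/Q = 4.4534
Cost = 4.4534 * 189.4031 = 843.4892

843.4892 $/yr


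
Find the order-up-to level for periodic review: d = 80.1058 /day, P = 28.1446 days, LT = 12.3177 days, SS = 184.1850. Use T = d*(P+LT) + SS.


P + LT = 40.4623
d*(P+LT) = 80.1058 * 40.4623 = 3241.2649
T = 3241.2649 + 184.1850 = 3425.4499

3425.4499 units


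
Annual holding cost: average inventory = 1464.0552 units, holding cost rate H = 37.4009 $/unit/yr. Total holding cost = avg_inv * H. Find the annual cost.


Cost = 1464.0552 * 37.4009 = 54756.9821

54756.9821 $/yr


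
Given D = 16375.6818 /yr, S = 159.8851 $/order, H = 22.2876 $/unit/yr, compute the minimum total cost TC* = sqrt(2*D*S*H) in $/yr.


2*D*S*H = 116708015.4458
TC* = sqrt(116708015.4458) = 10803.1484

10803.1484 $/yr


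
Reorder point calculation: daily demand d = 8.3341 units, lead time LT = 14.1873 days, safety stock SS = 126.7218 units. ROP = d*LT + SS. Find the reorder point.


d*LT = 8.3341 * 14.1873 = 118.2384
ROP = 118.2384 + 126.7218 = 244.9602

244.9602 units


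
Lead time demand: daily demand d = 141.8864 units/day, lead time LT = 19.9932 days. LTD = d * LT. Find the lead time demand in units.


LTD = 141.8864 * 19.9932 = 2836.7632

2836.7632 units


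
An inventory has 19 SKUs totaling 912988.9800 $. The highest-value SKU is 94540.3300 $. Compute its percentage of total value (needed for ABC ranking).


Top item = 94540.3300
Total = 912988.9800
Percentage = 94540.3300 / 912988.9800 * 100 = 10.3550

10.3550%


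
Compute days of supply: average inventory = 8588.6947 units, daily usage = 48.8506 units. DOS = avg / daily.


DOS = 8588.6947 / 48.8506 = 175.8155

175.8155 days


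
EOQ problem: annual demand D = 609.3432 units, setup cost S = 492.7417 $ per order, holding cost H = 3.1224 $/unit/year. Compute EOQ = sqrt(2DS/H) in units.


2*D*S = 2 * 609.3432 * 492.7417 = 600497.6085
2*D*S/H = 192319.2443
EOQ = sqrt(192319.2443) = 438.5422

438.5422 units


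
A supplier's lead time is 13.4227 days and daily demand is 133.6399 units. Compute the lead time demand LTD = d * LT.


LTD = 133.6399 * 13.4227 = 1793.8083

1793.8083 units


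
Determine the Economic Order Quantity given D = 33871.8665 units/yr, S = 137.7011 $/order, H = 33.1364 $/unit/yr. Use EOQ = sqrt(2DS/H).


2*D*S = 2 * 33871.8665 * 137.7011 = 9328386.5522
2*D*S/H = 281514.7859
EOQ = sqrt(281514.7859) = 530.5797

530.5797 units


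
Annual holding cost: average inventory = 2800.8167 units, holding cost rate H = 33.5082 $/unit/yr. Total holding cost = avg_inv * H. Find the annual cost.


Cost = 2800.8167 * 33.5082 = 93850.3261

93850.3261 $/yr


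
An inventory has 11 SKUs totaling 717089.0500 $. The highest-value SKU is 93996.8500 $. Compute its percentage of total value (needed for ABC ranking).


Top item = 93996.8500
Total = 717089.0500
Percentage = 93996.8500 / 717089.0500 * 100 = 13.1081

13.1081%


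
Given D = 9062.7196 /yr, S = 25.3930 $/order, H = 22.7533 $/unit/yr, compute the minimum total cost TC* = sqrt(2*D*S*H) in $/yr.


2*D*S*H = 10472417.4211
TC* = sqrt(10472417.4211) = 3236.1115

3236.1115 $/yr


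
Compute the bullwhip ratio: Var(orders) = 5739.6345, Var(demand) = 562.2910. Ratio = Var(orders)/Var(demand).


BW = 5739.6345 / 562.2910 = 10.2076

10.2076


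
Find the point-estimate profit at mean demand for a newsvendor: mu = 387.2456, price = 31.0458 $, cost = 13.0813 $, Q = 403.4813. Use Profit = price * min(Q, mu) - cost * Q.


Sales at mu = min(403.4813, 387.2456) = 387.2456
Revenue = 31.0458 * 387.2456 = 12022.3494
Total cost = 13.0813 * 403.4813 = 5278.0599
Profit = 12022.3494 - 5278.0599 = 6744.2895

6744.2895 $


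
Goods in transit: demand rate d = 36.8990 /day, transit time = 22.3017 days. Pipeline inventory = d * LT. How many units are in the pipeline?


Pipeline = 36.8990 * 22.3017 = 822.9104

822.9104 units


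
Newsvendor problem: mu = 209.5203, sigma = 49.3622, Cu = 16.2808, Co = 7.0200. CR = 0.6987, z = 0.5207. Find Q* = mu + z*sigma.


CR = Cu/(Cu+Co) = 16.2808/(16.2808+7.0200) = 0.6987
z = 0.5207
Q* = 209.5203 + 0.5207 * 49.3622 = 235.2232

235.2232 units


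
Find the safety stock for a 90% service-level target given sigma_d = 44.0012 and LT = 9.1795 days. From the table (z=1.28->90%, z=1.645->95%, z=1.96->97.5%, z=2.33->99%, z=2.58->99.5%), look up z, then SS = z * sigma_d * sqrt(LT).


From the table, SL = 90% corresponds to z = 1.28
sqrt(LT) = sqrt(9.1795) = 3.0298
SS = 1.28 * 44.0012 * 3.0298 = 170.6412

170.6412 units


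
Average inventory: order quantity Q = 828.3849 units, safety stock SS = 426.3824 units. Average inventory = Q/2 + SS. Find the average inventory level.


Q/2 = 414.1925
Avg = 414.1925 + 426.3824 = 840.5748

840.5748 units


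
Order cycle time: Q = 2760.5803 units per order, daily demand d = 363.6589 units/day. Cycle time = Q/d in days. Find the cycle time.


Cycle = 2760.5803 / 363.6589 = 7.5911

7.5911 days


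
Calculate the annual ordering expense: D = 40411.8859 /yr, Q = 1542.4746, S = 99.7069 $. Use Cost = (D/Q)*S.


Number of orders = D/Q = 26.1994
Cost = 26.1994 * 99.7069 = 2612.2595

2612.2595 $/yr


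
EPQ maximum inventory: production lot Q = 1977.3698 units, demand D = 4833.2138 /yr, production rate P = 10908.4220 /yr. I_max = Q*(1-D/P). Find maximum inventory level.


D/P = 0.4431
1 - D/P = 0.5569
I_max = 1977.3698 * 0.5569 = 1101.2531

1101.2531 units


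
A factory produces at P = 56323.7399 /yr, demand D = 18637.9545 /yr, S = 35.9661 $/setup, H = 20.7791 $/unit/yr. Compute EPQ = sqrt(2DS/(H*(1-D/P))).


1 - D/P = 1 - 0.3309 = 0.6691
H*(1-D/P) = 13.9031
2DS = 1340669.0707
EPQ = sqrt(96429.2459) = 310.5306

310.5306 units


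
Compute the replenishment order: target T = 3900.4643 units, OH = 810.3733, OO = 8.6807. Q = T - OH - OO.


Inventory position = OH + OO = 810.3733 + 8.6807 = 819.0540
Q = 3900.4643 - 819.0540 = 3081.4103

3081.4103 units


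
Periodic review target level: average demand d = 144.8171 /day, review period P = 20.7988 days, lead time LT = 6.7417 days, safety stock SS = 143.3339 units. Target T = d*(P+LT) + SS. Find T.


P + LT = 27.5405
d*(P+LT) = 144.8171 * 27.5405 = 3988.3353
T = 3988.3353 + 143.3339 = 4131.6692

4131.6692 units


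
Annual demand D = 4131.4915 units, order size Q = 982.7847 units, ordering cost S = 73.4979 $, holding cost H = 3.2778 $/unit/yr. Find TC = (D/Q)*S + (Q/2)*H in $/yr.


Ordering cost = D*S/Q = 308.9750
Holding cost = Q*H/2 = 1610.6858
TC = 308.9750 + 1610.6858 = 1919.6609

1919.6609 $/yr


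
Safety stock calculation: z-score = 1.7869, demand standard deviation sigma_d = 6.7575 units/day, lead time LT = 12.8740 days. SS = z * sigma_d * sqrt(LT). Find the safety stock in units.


sqrt(LT) = sqrt(12.8740) = 3.5880
SS = 1.7869 * 6.7575 * 3.5880 = 43.3254

43.3254 units


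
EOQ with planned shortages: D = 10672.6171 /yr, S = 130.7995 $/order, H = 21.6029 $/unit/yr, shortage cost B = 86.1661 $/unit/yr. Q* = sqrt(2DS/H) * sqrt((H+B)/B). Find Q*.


sqrt(2DS/H) = 359.4988
sqrt((H+B)/B) = 1.1184
Q* = 359.4988 * 1.1184 = 402.0464

402.0464 units


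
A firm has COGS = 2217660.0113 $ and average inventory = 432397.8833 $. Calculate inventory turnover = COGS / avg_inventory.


Turnover = 2217660.0113 / 432397.8833 = 5.1287

5.1287


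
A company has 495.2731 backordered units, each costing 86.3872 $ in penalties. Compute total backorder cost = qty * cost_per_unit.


Total = 495.2731 * 86.3872 = 42785.2563

42785.2563 $


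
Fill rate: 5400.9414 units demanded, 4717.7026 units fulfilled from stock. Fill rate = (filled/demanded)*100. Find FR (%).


FR = 4717.7026 / 5400.9414 * 100 = 87.3496

87.3496%


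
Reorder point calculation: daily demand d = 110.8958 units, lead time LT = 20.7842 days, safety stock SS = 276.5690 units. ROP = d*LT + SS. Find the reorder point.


d*LT = 110.8958 * 20.7842 = 2304.8805
ROP = 2304.8805 + 276.5690 = 2581.4495

2581.4495 units
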